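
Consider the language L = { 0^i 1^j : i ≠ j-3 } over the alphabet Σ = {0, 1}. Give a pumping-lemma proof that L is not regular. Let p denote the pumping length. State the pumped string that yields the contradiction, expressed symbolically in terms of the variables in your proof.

0^{p+p!} 1^{p+p!+3}

Assume L is regular. Let p be the pumping length given by the pumping lemma.
Choose w = 0^p 1^{p+p!+3}. Since p ≠ (p+p!+3)-3 = p+p!, w ∈ L; and |w| ≥ p.
By the pumping lemma, w = xyz with |xy| ≤ p and |y| > 0.
The first p characters of w are 0's, so xy (and hence y) consists only of 0's. Write y = 0^k, 1 ≤ k ≤ p.
Since 1 ≤ k ≤ p, k divides p!; set t = 1 + p!/k. Then xy^t z has p + (p!/k)·k = p + p! copies of 0. Now the 0-count is p+p! and (1-count)-3 = (p+p!+3)-3 = p+p!, so i ≠ j-3 fails. So xy^t z = 0^{p+p!} 1^{p+p!+3} ∉ L.
This is a contradiction; hence L is not regular.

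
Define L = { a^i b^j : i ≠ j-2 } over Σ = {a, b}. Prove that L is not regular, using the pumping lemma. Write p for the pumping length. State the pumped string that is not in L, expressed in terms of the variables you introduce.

a^{p+p!} b^{p+p!+2}

Assume L is regular; let p be its pumping constant.
Choose w = a^p b^{p+p!+2}. Since p ≠ (p+p!+2)-2 = p+p!, w ∈ L; and |w| ≥ p.
Write w = xyz as guaranteed by the lemma, with |xy| ≤ p and |y| ≥ 1.
Because |xy| ≤ p and w begins with p copies of a, we have y = a^k with 1 ≤ k ≤ p.
Since 1 ≤ k ≤ p, k divides p!; set t = 1 + p!/k. Then xy^t z has p + (p!/k)·k = p + p! copies of a. Now the a-count is p+p! and (b-count)-2 = (p+p!+2)-2 = p+p!, so i ≠ j-2 fails. So xy^t z = a^{p+p!} b^{p+p!+2} ∉ L.
This is a contradiction; hence L is not regular.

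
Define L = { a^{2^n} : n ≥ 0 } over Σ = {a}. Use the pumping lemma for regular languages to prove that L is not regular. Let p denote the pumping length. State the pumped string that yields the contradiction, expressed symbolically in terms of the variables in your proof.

Toward a contradiction, assume L is regular with pumping length p.
Take w = a^{2^p} ∈ L with |w| = 2^p ≥ p.
Write w = xyz as guaranteed by the lemma, with |xy| ≤ p and |y| ≥ 1.
Then y = a^k for some k with 1 ≤ k ≤ p.
Pump with i = 2: xy^2z = a^{2^p+k}. Since 1 ≤ k ≤ p < 2^p, we have 2^p < 2^p+k < 2^{p+1}, so 2^p+k is not a power of 2. So xy^2z ∉ L.
This is a contradiction; hence L is not regular.

a^{2^p+k}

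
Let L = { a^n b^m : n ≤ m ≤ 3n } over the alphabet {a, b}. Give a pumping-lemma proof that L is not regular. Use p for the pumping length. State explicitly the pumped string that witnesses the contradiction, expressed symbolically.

Suppose for contradiction that L is regular, and let p be the pumping length.
Take w = a^p b^p ∈ L (since p ≤ p ≤ 3p), with |w| = 2p ≥ p.
Write w = xyz as guaranteed by the lemma, with |xy| ≤ p and |y| ≥ 1.
Because |xy| ≤ p and w begins with p copies of a, we have y = a^k with 1 ≤ k ≤ p.
Pump with i = 2: xy^2z = a^{p+k} b^p. Now n = p+k > p = m, so the condition n ≤ m fails. Thus xy^2z ∉ L.
Contradiction. Therefore L is not regular.

a^{p+k} b^p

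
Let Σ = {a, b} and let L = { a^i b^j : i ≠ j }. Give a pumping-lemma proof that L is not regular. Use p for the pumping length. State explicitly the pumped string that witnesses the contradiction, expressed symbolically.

Toward a contradiction, assume L is regular with pumping length p.
Choose w = a^p b^{p+p!}. Since p ≠ p+p!, w ∈ L; and |w| ≥ p.
By the pumping lemma, w = xyz with |xy| ≤ p and |y| > 0.
The first p characters of w are a's, so xy (and hence y) consists only of a's. Write y = a^k, 1 ≤ k ≤ p.
Since 1 ≤ k ≤ p, k divides p!; set t = 1 + p!/k. Then xy^t z has p + (p!/k)·k = p + p! copies of a. Now the a-count equals the b-count, so i ≠ j fails. So xy^t z = a^{p+p!} b^{p+p!} ∉ L.
This contradicts the pumping lemma, so L is not regular.

a^{p+p!} b^{p+p!}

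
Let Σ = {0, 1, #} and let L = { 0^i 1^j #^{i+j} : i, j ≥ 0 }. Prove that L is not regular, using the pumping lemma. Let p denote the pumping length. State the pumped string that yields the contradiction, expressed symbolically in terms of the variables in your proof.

0^{p+k} 1^p #^{2p}

Assume L is regular; let p be its pumping constant.
Take w = 0^p 1^p #^{2p} ∈ L (with i=j=p, i+j=2p), |w| = 4p ≥ p.
By the pumping lemma, w = xyz with |xy| ≤ p and y is nonempty.
The first p characters of w are 0's, so xy (and hence y) consists only of 0's. Write y = 0^k, 1 ≤ k ≤ p.
Consider xy^2z = 0^{p+k} 1^p #^{2p}. Now the 0- and 1-counts sum to 2p+k, but the #-count is 2p ≠ 2p+k. So xy^2z ∉ L.
This is a contradiction; hence L is not regular.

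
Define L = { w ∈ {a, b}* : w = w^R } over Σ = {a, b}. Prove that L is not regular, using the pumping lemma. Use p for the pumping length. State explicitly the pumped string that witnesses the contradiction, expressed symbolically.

Assume L is regular; let p be its pumping constant.
Take w = a^p b a^p, a palindrome of length 2p+1 ≥ p.
By the pumping lemma, w = xyz with |xy| ≤ p and y is nonempty.
The first p characters of w are a's, so xy (and hence y) consists only of a's. Write y = a^k, 1 ≤ k ≤ p.
Pump with i = 2: xy^2z = a^{p+k} b a^p. Its reverse is a^p b a^{p+k}, which differs from xy^2z since k ≥ 1. So xy^2z is not a palindrome and xy^2z ∉ L.
This is a contradiction; hence L is not regular.

a^{p+k} b a^p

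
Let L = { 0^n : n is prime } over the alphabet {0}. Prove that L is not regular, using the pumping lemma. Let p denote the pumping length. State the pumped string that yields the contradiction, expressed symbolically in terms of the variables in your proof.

0^{q(1+k)}

Assume L is regular; let p be its pumping constant.
Let q be a prime with q ≥ p+2 (infinitely many primes exist), and take w = 0^q ∈ L with |w| = q ≥ p.
Write w = xyz as guaranteed by the lemma, with |xy| ≤ p and y is nonempty.
Then y = 0^k for some k with 1 ≤ k ≤ p.
Since 1 ≤ k ≤ p, |xz| = q-k. Pump with i = q+1: |xy^{q+1}z| = (q-k)+(q+1)k = q+qk = q(1+k), which is composite (both factors ≥ 2). So xy^{q+1}z = 0^{q(1+k)} ∉ L.
This is a contradiction; hence L is not regular.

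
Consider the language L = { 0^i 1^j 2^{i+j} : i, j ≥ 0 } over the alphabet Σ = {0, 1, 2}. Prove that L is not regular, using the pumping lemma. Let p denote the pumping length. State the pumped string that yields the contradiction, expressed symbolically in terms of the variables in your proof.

Assume L is regular. Let p be the pumping length given by the pumping lemma.
Take w = 0^p 1^p 2^{2p} ∈ L (with i=j=p, i+j=2p), |w| = 4p ≥ p.
The pumping lemma gives a decomposition w = xyz where |xy| ≤ p and |y| > 0.
Since the first p symbols of w are all 0's and |xy| ≤ p, y lies entirely in the leading 0-block: y = 0^k for some k with 1 ≤ k ≤ p.
Consider xy^2z = 0^{p+k} 1^p 2^{2p}. Now the 0- and 1-counts sum to 2p+k, but the 2-count is 2p ≠ 2p+k. So xy^2z ∉ L.
This is a contradiction; hence L is not regular.

0^{p+k} 1^p 2^{2p}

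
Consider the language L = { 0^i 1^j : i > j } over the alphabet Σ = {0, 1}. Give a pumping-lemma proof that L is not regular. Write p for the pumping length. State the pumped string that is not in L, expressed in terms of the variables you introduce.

0^{p+1-k} 1^p

Assume L is regular; let p be its pumping constant.
Choose w = 0^{p+1} 1^p ∈ L, with |w| = 2p+1 ≥ p.
Write w = xyz as guaranteed by the lemma, with |xy| ≤ p and y is nonempty.
Because |xy| ≤ p and w begins with p copies of 0, we have y = 0^k with 1 ≤ k ≤ p.
Consider xy^0z = xz = 0^{p+1-k} 1^p. Since k ≥ 1, the 0-count p+1-k is at most p, so i > j fails; thus xz ∉ L.
This is a contradiction; hence L is not regular.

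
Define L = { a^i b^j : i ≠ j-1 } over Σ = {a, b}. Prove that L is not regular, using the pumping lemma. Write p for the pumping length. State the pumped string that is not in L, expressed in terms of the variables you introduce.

a^{p+p!} b^{p+p!+1}

Assume L is regular; let p be its pumping constant.
Choose w = a^p b^{p+p!+1}. Since p ≠ (p+p!+1)-1 = p+p!, w ∈ L; and |w| ≥ p.
By the pumping lemma, w = xyz with |xy| ≤ p and y is nonempty.
Because |xy| ≤ p and w begins with p copies of a, we have y = a^k with 1 ≤ k ≤ p.
Since 1 ≤ k ≤ p, k divides p!; set t = 1 + p!/k. Then xy^t z has p + (p!/k)·k = p + p! copies of a. Now the a-count is p+p! and (b-count)-1 = (p+p!+1)-1 = p+p!, so i ≠ j-1 fails. So xy^t z = a^{p+p!} b^{p+p!+1} ∉ L.
This is a contradiction; hence L is not regular.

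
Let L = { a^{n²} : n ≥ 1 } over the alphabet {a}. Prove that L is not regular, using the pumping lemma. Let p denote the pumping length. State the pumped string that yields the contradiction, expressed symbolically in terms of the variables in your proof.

Toward a contradiction, assume L is regular with pumping length p.
Take w = a^{p²} ∈ L with |w| = p² ≥ p.
The pumping lemma gives a decomposition w = xyz where |xy| ≤ p and |y| > 0.
Then y = a^k for some k with 1 ≤ k ≤ p.
Pump with i = 2: xy^2z = a^{p²+k}. Since 1 ≤ k ≤ p, p² < p²+k ≤ p²+p < (p+1)², so p²+k lies strictly between consecutive squares and is not a perfect square. So xy^2z ∉ L.
This is a contradiction; hence L is not regular.

a^{p²+k}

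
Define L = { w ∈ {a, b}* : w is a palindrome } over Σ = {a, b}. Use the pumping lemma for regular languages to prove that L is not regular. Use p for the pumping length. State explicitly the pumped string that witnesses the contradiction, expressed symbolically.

a^{p+k} b a^p

Assume L is regular. Let p be the pumping length given by the pumping lemma.
Take w = a^p b a^p, a palindrome of length 2p+1 ≥ p.
By the pumping lemma, w = xyz with |xy| ≤ p and |y| ≥ 1.
The first p characters of w are a's, so xy (and hence y) consists only of a's. Write y = a^k, 1 ≤ k ≤ p.
Pump with i = 2: xy^2z = a^{p+k} b a^p. Its reverse is a^p b a^{p+k}, which differs from xy^2z since k ≥ 1. So xy^2z is not a palindrome and xy^2z ∉ L.
Contradiction. Therefore L is not regular.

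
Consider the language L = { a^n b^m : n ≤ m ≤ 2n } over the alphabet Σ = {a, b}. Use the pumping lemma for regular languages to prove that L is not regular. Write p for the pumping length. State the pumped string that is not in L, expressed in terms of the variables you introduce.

a^{p+k} b^p

Assume L is regular. Let p be the pumping length given by the pumping lemma.
Take w = a^p b^p ∈ L (since p ≤ p ≤ 2p), with |w| = 2p ≥ p.
By the pumping lemma, w = xyz with |xy| ≤ p and |y| > 0.
The first p characters of w are a's, so xy (and hence y) consists only of a's. Write y = a^k, 1 ≤ k ≤ p.
Pump with i = 2: xy^2z = a^{p+k} b^p. Now n = p+k > p = m, so the condition n ≤ m fails. Thus xy^2z ∉ L.
Contradiction. Therefore L is not regular.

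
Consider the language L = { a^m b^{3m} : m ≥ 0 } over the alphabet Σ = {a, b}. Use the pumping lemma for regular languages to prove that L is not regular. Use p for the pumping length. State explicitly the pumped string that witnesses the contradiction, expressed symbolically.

a^{p+k} b^{3p}

Suppose for contradiction that L is regular, and let p be the pumping length.
Let w = a^p b^{3p} ∈ L; note |w| = 4p ≥ p.
By the pumping lemma, w = xyz with |xy| ≤ p and |y| > 0.
Since the first p symbols of w are all a's and |xy| ≤ p, y lies entirely in the leading a-block: y = a^k for some k with 1 ≤ k ≤ p.
Pump with i = 2: xy^2z = a^{p+k} b^{3p}. For this to lie in L we would need 3p = 3(p+k), which forces k = 0. But k ≥ 1, so xy^2z ∉ L.
Contradiction. Therefore L is not regular.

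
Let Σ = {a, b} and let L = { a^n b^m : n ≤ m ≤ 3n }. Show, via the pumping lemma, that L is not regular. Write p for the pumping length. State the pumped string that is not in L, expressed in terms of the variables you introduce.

a^{p+k} b^p

Assume L is regular. Let p be the pumping length given by the pumping lemma.
Take w = a^p b^p ∈ L (since p ≤ p ≤ 3p), with |w| = 2p ≥ p.
Write w = xyz as guaranteed by the lemma, with |xy| ≤ p and y is nonempty.
Because |xy| ≤ p and w begins with p copies of a, we have y = a^k with 1 ≤ k ≤ p.
Pump with i = 2: xy^2z = a^{p+k} b^p. Now n = p+k > p = m, so the condition n ≤ m fails. Thus xy^2z ∉ L.
This is a contradiction; hence L is not regular.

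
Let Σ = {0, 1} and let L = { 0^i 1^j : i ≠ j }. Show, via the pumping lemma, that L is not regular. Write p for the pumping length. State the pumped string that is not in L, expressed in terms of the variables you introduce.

0^{p+p!} 1^{p+p!}

Assume L is regular; let p be its pumping constant.
Choose w = 0^p 1^{p+p!}. Since p ≠ p+p!, w ∈ L; and |w| ≥ p.
Write w = xyz as guaranteed by the lemma, with |xy| ≤ p and |y| ≥ 1.
Since the first p symbols of w are all 0's and |xy| ≤ p, y lies entirely in the leading 0-block: y = 0^k for some k with 1 ≤ k ≤ p.
Since 1 ≤ k ≤ p, k divides p!; set t = 1 + p!/k. Then xy^t z has p + (p!/k)·k = p + p! copies of 0. Now the 0-count equals the 1-count, so i ≠ j fails. So xy^t z = 0^{p+p!} 1^{p+p!} ∉ L.
Contradiction. Therefore L is not regular.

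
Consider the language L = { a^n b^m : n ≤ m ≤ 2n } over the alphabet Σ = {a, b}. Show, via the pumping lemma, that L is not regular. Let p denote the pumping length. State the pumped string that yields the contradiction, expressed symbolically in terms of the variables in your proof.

a^{p+k} b^p

Suppose for contradiction that L is regular, and let p be the pumping length.
Take w = a^p b^p ∈ L (since p ≤ p ≤ 2p), with |w| = 2p ≥ p.
Write w = xyz as guaranteed by the lemma, with |xy| ≤ p and y is nonempty.
Since the first p symbols of w are all a's and |xy| ≤ p, y lies entirely in the leading a-block: y = a^k for some k with 1 ≤ k ≤ p.
Pump with i = 2: xy^2z = a^{p+k} b^p. Now n = p+k > p = m, so the condition n ≤ m fails. Thus xy^2z ∉ L.
This is a contradiction; hence L is not regular.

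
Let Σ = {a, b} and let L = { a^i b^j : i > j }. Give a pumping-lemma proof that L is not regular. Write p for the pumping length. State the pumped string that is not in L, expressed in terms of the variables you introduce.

Assume L is regular; let p be its pumping constant.
Choose w = a^{p+1} b^p ∈ L, with |w| = 2p+1 ≥ p.
The pumping lemma gives a decomposition w = xyz where |xy| ≤ p and y is nonempty.
The first p characters of w are a's, so xy (and hence y) consists only of a's. Write y = a^k, 1 ≤ k ≤ p.
Consider xy^0z = xz = a^{p+1-k} b^p. Since k ≥ 1, the a-count p+1-k is at most p, so i > j fails; thus xz ∉ L.
This is a contradiction; hence L is not regular.

a^{p+1-k} b^p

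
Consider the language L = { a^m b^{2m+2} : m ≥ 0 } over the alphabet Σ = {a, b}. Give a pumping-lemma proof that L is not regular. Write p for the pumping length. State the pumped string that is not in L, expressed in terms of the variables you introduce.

a^{p+k} b^{2p+2}

Assume L is regular. Let p be the pumping length given by the pumping lemma.
Choose w = a^p b^{2p+2}, which is in L with |w| = 3p+2 ≥ p.
The pumping lemma gives a decomposition w = xyz where |xy| ≤ p and |y| > 0.
Since the first p symbols of w are all a's and |xy| ≤ p, y lies entirely in the leading a-block: y = a^k for some k with 1 ≤ k ≤ p.
Pump with i = 2: xy^2z = a^{p+k} b^{2p+2}. For this to lie in L we would need 2p+2 = 2(p+k)+2, which forces k = 0. But k ≥ 1, so xy^2z ∉ L.
This contradicts the pumping lemma, so L is not regular.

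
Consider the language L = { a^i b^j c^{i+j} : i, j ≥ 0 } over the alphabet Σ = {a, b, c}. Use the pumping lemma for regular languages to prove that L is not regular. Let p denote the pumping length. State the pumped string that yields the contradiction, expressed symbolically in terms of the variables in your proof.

a^{p+k} b^p c^{2p}

Toward a contradiction, assume L is regular with pumping length p.
Take w = a^p b^p c^{2p} ∈ L (with i=j=p, i+j=2p), |w| = 4p ≥ p.
The pumping lemma gives a decomposition w = xyz where |xy| ≤ p and |y| > 0.
The first p characters of w are a's, so xy (and hence y) consists only of a's. Write y = a^k, 1 ≤ k ≤ p.
Consider xy^2z = a^{p+k} b^p c^{2p}. Now the a- and b-counts sum to 2p+k, but the c-count is 2p ≠ 2p+k. So xy^2z ∉ L.
Contradiction. Therefore L is not regular.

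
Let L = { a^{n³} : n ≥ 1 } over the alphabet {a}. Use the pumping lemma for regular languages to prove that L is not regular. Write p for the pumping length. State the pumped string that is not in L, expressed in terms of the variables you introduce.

a^{p³+k}

Assume L is regular. Let p be the pumping length given by the pumping lemma.
Take w = a^{p³} ∈ L with |w| = p³ ≥ p.
By the pumping lemma, w = xyz with |xy| ≤ p and y is nonempty.
Then y = a^k for some k with 1 ≤ k ≤ p.
Pump with i = 2: xy^2z = a^{p³+k}. Since 1 ≤ k ≤ p, p³ < p³+k ≤ p³+p < p³+3p²+3p+1 = (p+1)³, so p³+k is not a perfect cube. So xy^2z ∉ L.
This is a contradiction; hence L is not regular.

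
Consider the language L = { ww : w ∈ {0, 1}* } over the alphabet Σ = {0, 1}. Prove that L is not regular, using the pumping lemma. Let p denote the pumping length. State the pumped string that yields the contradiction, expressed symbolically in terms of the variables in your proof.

Assume L is regular; let p be its pumping constant.
Take w = 0^p 1^p 0^p 1^p = uu where u = 0^p1^p; then w ∈ L and |w| = 4p ≥ p.
The pumping lemma gives a decomposition w = xyz where |xy| ≤ p and |y| > 0.
Because |xy| ≤ p and w begins with p copies of 0, we have y = 0^k with 1 ≤ k ≤ p.
Pump with i = 2: xy^2z = 0^{p+k} 1^p 0^p 1^p, of length 4p+k. Suppose this equals vv. The string starts with 0 and ends with 1, so v does too; thus the boundary between the two copies of v is a 1→0 transition. There is exactly one such transition, at position 2p+k, so |v| = 2p+k and |vv| = 4p+2k ≠ 4p+k since k ≥ 1. So xy^2z ∉ L.
This contradicts the pumping lemma, so L is not regular.

0^{p+k} 1^p 0^p 1^p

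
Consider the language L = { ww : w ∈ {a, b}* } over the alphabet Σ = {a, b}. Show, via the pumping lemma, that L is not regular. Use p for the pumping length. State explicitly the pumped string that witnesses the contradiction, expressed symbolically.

Toward a contradiction, assume L is regular with pumping length p.
Take w = a^p b^p a^p b^p = uu where u = a^pb^p; then w ∈ L and |w| = 4p ≥ p.
The pumping lemma gives a decomposition w = xyz where |xy| ≤ p and y is nonempty.
Since the first p symbols of w are all a's and |xy| ≤ p, y lies entirely in the leading a-block: y = a^k for some k with 1 ≤ k ≤ p.
Pump with i = 2: xy^2z = a^{p+k} b^p a^p b^p, of length 4p+k. Suppose this equals vv. The string starts with a and ends with b, so v does too; thus the boundary between the two copies of v is a b→a transition. There is exactly one such transition, at position 2p+k, so |v| = 2p+k and |vv| = 4p+2k ≠ 4p+k since k ≥ 1. So xy^2z ∉ L.
Contradiction. Therefore L is not regular.

a^{p+k} b^p a^p b^p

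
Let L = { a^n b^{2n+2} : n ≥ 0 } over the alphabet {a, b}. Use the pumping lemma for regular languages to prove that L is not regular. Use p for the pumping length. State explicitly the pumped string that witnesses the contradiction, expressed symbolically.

Assume L is regular; let p be its pumping constant.
Take w = a^p b^{2p+2}. Then w ∈ L and |w| = 3p+2 ≥ p.
Write w = xyz as guaranteed by the lemma, with |xy| ≤ p and |y| ≥ 1.
The first p characters of w are a's, so xy (and hence y) consists only of a's. Write y = a^k, 1 ≤ k ≤ p.
Pump with i = 2: xy^2z = a^{p+k} b^{2p+2}. For this to lie in L we would need 2p+2 = 2(p+k)+2, which forces k = 0. But k ≥ 1, so xy^2z ∉ L.
This contradicts the pumping lemma, so L is not regular.

a^{p+k} b^{2p+2}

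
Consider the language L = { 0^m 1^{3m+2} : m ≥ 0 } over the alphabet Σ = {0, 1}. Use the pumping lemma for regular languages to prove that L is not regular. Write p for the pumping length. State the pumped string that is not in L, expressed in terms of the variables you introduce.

Suppose for contradiction that L is regular, and let p be the pumping length.
Choose w = 0^p 1^{3p+2}, which is in L with |w| = 4p+2 ≥ p.
The pumping lemma gives a decomposition w = xyz where |xy| ≤ p and y is nonempty.
Since the first p symbols of w are all 0's and |xy| ≤ p, y lies entirely in the leading 0-block: y = 0^k for some k with 1 ≤ k ≤ p.
Pump with i = 2: xy^2z = 0^{p+k} 1^{3p+2}. For this to lie in L we would need 3p+2 = 3(p+k)+2, which forces k = 0. But k ≥ 1, so xy^2z ∉ L.
This contradicts the pumping lemma, so L is not regular.

0^{p+k} 1^{3p+2}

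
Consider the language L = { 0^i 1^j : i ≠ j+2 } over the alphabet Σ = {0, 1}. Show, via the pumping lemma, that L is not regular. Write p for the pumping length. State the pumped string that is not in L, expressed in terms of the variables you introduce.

Assume L is regular. Let p be the pumping length given by the pumping lemma.
Choose w = 0^p 1^{p+p!-2}. Since p ≠ (p+p!-2)+2 = p+p!, w ∈ L; and |w| ≥ p.
The pumping lemma gives a decomposition w = xyz where |xy| ≤ p and y is nonempty.
Since the first p symbols of w are all 0's and |xy| ≤ p, y lies entirely in the leading 0-block: y = 0^k for some k with 1 ≤ k ≤ p.
Since 1 ≤ k ≤ p, k divides p!; set t = 1 + p!/k. Then xy^t z has p + (p!/k)·k = p + p! copies of 0. Now the 0-count is p+p! and (1-count)+2 = (p+p!-2)+2 = p+p!, so i ≠ j+2 fails. So xy^t z = 0^{p+p!} 1^{p+p!-2} ∉ L.
This contradicts the pumping lemma, so L is not regular.

0^{p+p!} 1^{p+p!-2}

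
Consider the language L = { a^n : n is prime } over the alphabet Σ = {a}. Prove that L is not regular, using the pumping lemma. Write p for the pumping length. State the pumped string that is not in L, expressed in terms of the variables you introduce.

a^{q(1+k)}

Assume L is regular. Let p be the pumping length given by the pumping lemma.
Let q be a prime with q ≥ p+2 (infinitely many primes exist), and take w = a^q ∈ L with |w| = q ≥ p.
Write w = xyz as guaranteed by the lemma, with |xy| ≤ p and |y| > 0.
Then y = a^k for some k with 1 ≤ k ≤ p.
Since 1 ≤ k ≤ p, |xz| = q-k. Pump with i = q+1: |xy^{q+1}z| = (q-k)+(q+1)k = q+qk = q(1+k), which is composite (both factors ≥ 2). So xy^{q+1}z = a^{q(1+k)} ∉ L.
Contradiction. Therefore L is not regular.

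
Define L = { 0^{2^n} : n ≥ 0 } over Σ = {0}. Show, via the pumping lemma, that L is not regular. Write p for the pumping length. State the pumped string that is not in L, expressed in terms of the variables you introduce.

0^{2^p+k}

Assume L is regular; let p be its pumping constant.
Take w = 0^{2^p} ∈ L with |w| = 2^p ≥ p.
The pumping lemma gives a decomposition w = xyz where |xy| ≤ p and |y| > 0.
Then y = 0^k for some k with 1 ≤ k ≤ p.
Pump with i = 2: xy^2z = 0^{2^p+k}. Since 1 ≤ k ≤ p < 2^p, we have 2^p < 2^p+k < 2^{p+1}, so 2^p+k is not a power of 2. So xy^2z ∉ L.
Contradiction. Therefore L is not regular.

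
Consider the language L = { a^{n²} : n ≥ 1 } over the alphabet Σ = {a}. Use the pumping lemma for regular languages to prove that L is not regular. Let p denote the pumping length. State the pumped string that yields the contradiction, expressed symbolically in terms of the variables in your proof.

Suppose for contradiction that L is regular, and let p be the pumping length.
Take w = a^{p²} ∈ L with |w| = p² ≥ p.
By the pumping lemma, w = xyz with |xy| ≤ p and |y| ≥ 1.
Then y = a^k for some k with 1 ≤ k ≤ p.
Pump with i = 2: xy^2z = a^{p²+k}. Since 1 ≤ k ≤ p, p² < p²+k ≤ p²+p < (p+1)², so p²+k lies strictly between consecutive squares and is not a perfect square. So xy^2z ∉ L.
This contradicts the pumping lemma, so L is not regular.

a^{p²+k}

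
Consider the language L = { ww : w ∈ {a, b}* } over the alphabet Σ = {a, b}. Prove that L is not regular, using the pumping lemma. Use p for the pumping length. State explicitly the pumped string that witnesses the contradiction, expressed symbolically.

a^{p+k} b^p a^p b^p

Toward a contradiction, assume L is regular with pumping length p.
Take w = a^p b^p a^p b^p = uu where u = a^pb^p; then w ∈ L and |w| = 4p ≥ p.
The pumping lemma gives a decomposition w = xyz where |xy| ≤ p and y is nonempty.
Because |xy| ≤ p and w begins with p copies of a, we have y = a^k with 1 ≤ k ≤ p.
Pump with i = 2: xy^2z = a^{p+k} b^p a^p b^p, of length 4p+k. Suppose this equals vv. The string starts with a and ends with b, so v does too; thus the boundary between the two copies of v is a b→a transition. There is exactly one such transition, at position 2p+k, so |v| = 2p+k and |vv| = 4p+2k ≠ 4p+k since k ≥ 1. So xy^2z ∉ L.
This is a contradiction; hence L is not regular.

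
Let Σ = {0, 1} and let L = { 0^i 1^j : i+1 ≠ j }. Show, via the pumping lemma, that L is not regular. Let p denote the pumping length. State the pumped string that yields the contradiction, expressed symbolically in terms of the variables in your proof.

0^{p+p!} 1^{p+p!+1}

Assume L is regular. Let p be the pumping length given by the pumping lemma.
Choose w = 0^p 1^{p+p!+1}. Since p ≠ (p+p!+1)-1 = p+p!, w ∈ L; and |w| ≥ p.
By the pumping lemma, w = xyz with |xy| ≤ p and |y| ≥ 1.
Because |xy| ≤ p and w begins with p copies of 0, we have y = 0^k with 1 ≤ k ≤ p.
Since 1 ≤ k ≤ p, k divides p!; set t = 1 + p!/k. Then xy^t z has p + (p!/k)·k = p + p! copies of 0. Now the 0-count is p+p! and (1-count)-1 = (p+p!+1)-1 = p+p!, so i+1 ≠ j fails. So xy^t z = 0^{p+p!} 1^{p+p!+1} ∉ L.
This is a contradiction; hence L is not regular.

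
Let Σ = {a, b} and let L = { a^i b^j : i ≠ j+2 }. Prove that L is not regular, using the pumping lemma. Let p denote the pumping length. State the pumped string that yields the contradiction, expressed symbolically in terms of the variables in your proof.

a^{p+p!} b^{p+p!-2}

Toward a contradiction, assume L is regular with pumping length p.
Choose w = a^p b^{p+p!-2}. Since p ≠ (p+p!-2)+2 = p+p!, w ∈ L; and |w| ≥ p.
Write w = xyz as guaranteed by the lemma, with |xy| ≤ p and |y| ≥ 1.
Because |xy| ≤ p and w begins with p copies of a, we have y = a^k with 1 ≤ k ≤ p.
Since 1 ≤ k ≤ p, k divides p!; set t = 1 + p!/k. Then xy^t z has p + (p!/k)·k = p + p! copies of a. Now the a-count is p+p! and (b-count)+2 = (p+p!-2)+2 = p+p!, so i ≠ j+2 fails. So xy^t z = a^{p+p!} b^{p+p!-2} ∉ L.
Contradiction. Therefore L is not regular.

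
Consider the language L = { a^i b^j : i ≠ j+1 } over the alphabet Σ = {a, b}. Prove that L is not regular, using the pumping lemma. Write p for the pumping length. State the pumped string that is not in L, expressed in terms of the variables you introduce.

a^{p+p!} b^{p+p!-1}

Toward a contradiction, assume L is regular with pumping length p.
Choose w = a^p b^{p+p!-1}. Since p ≠ (p+p!-1)+1 = p+p!, w ∈ L; and |w| ≥ p.
By the pumping lemma, w = xyz with |xy| ≤ p and y is nonempty.
Since the first p symbols of w are all a's and |xy| ≤ p, y lies entirely in the leading a-block: y = a^k for some k with 1 ≤ k ≤ p.
Since 1 ≤ k ≤ p, k divides p!; set t = 1 + p!/k. Then xy^t z has p + (p!/k)·k = p + p! copies of a. Now the a-count is p+p! and (b-count)+1 = (p+p!-1)+1 = p+p!, so i ≠ j+1 fails. So xy^t z = a^{p+p!} b^{p+p!-1} ∉ L.
This contradicts the pumping lemma, so L is not regular.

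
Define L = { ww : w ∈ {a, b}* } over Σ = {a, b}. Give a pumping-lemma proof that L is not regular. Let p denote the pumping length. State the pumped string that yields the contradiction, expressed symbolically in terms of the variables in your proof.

Assume L is regular; let p be its pumping constant.
Take w = a^p b^p a^p b^p = uu where u = a^pb^p; then w ∈ L and |w| = 4p ≥ p.
The pumping lemma gives a decomposition w = xyz where |xy| ≤ p and y is nonempty.
Because |xy| ≤ p and w begins with p copies of a, we have y = a^k with 1 ≤ k ≤ p.
Pump with i = 2: xy^2z = a^{p+k} b^p a^p b^p, of length 4p+k. Suppose this equals vv. The string starts with a and ends with b, so v does too; thus the boundary between the two copies of v is a b→a transition. There is exactly one such transition, at position 2p+k, so |v| = 2p+k and |vv| = 4p+2k ≠ 4p+k since k ≥ 1. So xy^2z ∉ L.
This is a contradiction; hence L is not regular.

a^{p+k} b^p a^p b^p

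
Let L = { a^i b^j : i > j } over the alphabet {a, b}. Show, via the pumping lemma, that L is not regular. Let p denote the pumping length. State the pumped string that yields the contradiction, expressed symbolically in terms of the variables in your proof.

Assume L is regular; let p be its pumping constant.
Choose w = a^{p+1} b^p ∈ L, with |w| = 2p+1 ≥ p.
The pumping lemma gives a decomposition w = xyz where |xy| ≤ p and y is nonempty.
Because |xy| ≤ p and w begins with p copies of a, we have y = a^k with 1 ≤ k ≤ p.
Consider xy^0z = xz = a^{p+1-k} b^p. Since k ≥ 1, the a-count p+1-k is at most p, so i > j fails; thus xz ∉ L.
This is a contradiction; hence L is not regular.

a^{p+1-k} b^p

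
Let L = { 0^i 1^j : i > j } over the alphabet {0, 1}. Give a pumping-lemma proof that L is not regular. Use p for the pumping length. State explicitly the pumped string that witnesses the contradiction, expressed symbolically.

Assume L is regular; let p be its pumping constant.
Choose w = 0^{p+1} 1^p ∈ L, with |w| = 2p+1 ≥ p.
Write w = xyz as guaranteed by the lemma, with |xy| ≤ p and |y| ≥ 1.
Since the first p symbols of w are all 0's and |xy| ≤ p, y lies entirely in the leading 0-block: y = 0^k for some k with 1 ≤ k ≤ p.
Consider xy^0z = xz = 0^{p+1-k} 1^p. Since k ≥ 1, the 0-count p+1-k is at most p, so i > j fails; thus xz ∉ L.
This is a contradiction; hence L is not regular.

0^{p+1-k} 1^p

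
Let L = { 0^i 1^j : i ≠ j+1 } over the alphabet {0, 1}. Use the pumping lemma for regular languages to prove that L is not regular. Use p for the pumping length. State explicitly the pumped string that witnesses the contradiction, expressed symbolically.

Toward a contradiction, assume L is regular with pumping length p.
Choose w = 0^p 1^{p+p!-1}. Since p ≠ (p+p!-1)+1 = p+p!, w ∈ L; and |w| ≥ p.
The pumping lemma gives a decomposition w = xyz where |xy| ≤ p and y is nonempty.
Since the first p symbols of w are all 0's and |xy| ≤ p, y lies entirely in the leading 0-block: y = 0^k for some k with 1 ≤ k ≤ p.
Since 1 ≤ k ≤ p, k divides p!; set t = 1 + p!/k. Then xy^t z has p + (p!/k)·k = p + p! copies of 0. Now the 0-count is p+p! and (1-count)+1 = (p+p!-1)+1 = p+p!, so i ≠ j+1 fails. So xy^t z = 0^{p+p!} 1^{p+p!-1} ∉ L.
This is a contradiction; hence L is not regular.

0^{p+p!} 1^{p+p!-1}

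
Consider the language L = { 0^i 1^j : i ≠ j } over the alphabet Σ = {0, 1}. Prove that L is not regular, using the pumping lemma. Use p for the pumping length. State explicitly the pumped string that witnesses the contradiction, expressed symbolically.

Suppose for contradiction that L is regular, and let p be the pumping length.
Choose w = 0^p 1^{p+p!}. Since p ≠ p+p!, w ∈ L; and |w| ≥ p.
The pumping lemma gives a decomposition w = xyz where |xy| ≤ p and y is nonempty.
Since the first p symbols of w are all 0's and |xy| ≤ p, y lies entirely in the leading 0-block: y = 0^k for some k with 1 ≤ k ≤ p.
Since 1 ≤ k ≤ p, k divides p!; set t = 1 + p!/k. Then xy^t z has p + (p!/k)·k = p + p! copies of 0. Now the 0-count equals the 1-count, so i ≠ j fails. So xy^t z = 0^{p+p!} 1^{p+p!} ∉ L.
This contradicts the pumping lemma, so L is not regular.

0^{p+p!} 1^{p+p!}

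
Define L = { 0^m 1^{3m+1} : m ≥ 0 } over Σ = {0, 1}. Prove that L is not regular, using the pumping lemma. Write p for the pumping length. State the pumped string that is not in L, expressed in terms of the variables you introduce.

Toward a contradiction, assume L is regular with pumping length p.
Take w = 0^p 1^{3p+1}. Then w ∈ L and |w| = 4p+1 ≥ p.
The pumping lemma gives a decomposition w = xyz where |xy| ≤ p and y is nonempty.
The first p characters of w are 0's, so xy (and hence y) consists only of 0's. Write y = 0^k, 1 ≤ k ≤ p.
Pump with i = 2: xy^2z = 0^{p+k} 1^{3p+1}. For this to lie in L we would need 3p+1 = 3(p+k)+1, which forces k = 0. But k ≥ 1, so xy^2z ∉ L.
Contradiction. Therefore L is not regular.

0^{p+k} 1^{3p+1}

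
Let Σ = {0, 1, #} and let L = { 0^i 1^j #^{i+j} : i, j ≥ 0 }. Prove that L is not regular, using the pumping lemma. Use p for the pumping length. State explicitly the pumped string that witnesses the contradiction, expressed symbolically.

0^{p+k} 1^p #^{2p}

Toward a contradiction, assume L is regular with pumping length p.
Take w = 0^p 1^p #^{2p} ∈ L (with i=j=p, i+j=2p), |w| = 4p ≥ p.
By the pumping lemma, w = xyz with |xy| ≤ p and |y| > 0.
Since the first p symbols of w are all 0's and |xy| ≤ p, y lies entirely in the leading 0-block: y = 0^k for some k with 1 ≤ k ≤ p.
Consider xy^2z = 0^{p+k} 1^p #^{2p}. Now the 0- and 1-counts sum to 2p+k, but the #-count is 2p ≠ 2p+k. So xy^2z ∉ L.
This contradicts the pumping lemma, so L is not regular.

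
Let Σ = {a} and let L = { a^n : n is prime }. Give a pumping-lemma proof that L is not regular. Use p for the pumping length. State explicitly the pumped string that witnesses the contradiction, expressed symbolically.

a^{q(1+k)}

Assume L is regular; let p be its pumping constant.
Let q be a prime with q ≥ p+2 (infinitely many primes exist), and take w = a^q ∈ L with |w| = q ≥ p.
By the pumping lemma, w = xyz with |xy| ≤ p and |y| ≥ 1.
Then y = a^k for some k with 1 ≤ k ≤ p.
Since 1 ≤ k ≤ p, |xz| = q-k. Pump with i = q+1: |xy^{q+1}z| = (q-k)+(q+1)k = q+qk = q(1+k), which is composite (both factors ≥ 2). So xy^{q+1}z = a^{q(1+k)} ∉ L.
This is a contradiction; hence L is not regular.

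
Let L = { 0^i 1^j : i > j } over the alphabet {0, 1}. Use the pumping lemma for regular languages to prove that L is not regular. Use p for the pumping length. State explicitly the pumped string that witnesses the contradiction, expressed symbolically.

0^{p+1-k} 1^p

Toward a contradiction, assume L is regular with pumping length p.
Choose w = 0^{p+1} 1^p ∈ L, with |w| = 2p+1 ≥ p.
By the pumping lemma, w = xyz with |xy| ≤ p and |y| ≥ 1.
Because |xy| ≤ p and w begins with p copies of 0, we have y = 0^k with 1 ≤ k ≤ p.
Consider xy^0z = xz = 0^{p+1-k} 1^p. Since k ≥ 1, the 0-count p+1-k is at most p, so i > j fails; thus xz ∉ L.
This is a contradiction; hence L is not regular.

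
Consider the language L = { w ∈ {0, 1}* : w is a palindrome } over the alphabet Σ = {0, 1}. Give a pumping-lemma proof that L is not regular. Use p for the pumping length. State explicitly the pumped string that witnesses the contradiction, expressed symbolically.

Assume L is regular; let p be its pumping constant.
Take w = 0^p 1 0^p, a palindrome of length 2p+1 ≥ p.
By the pumping lemma, w = xyz with |xy| ≤ p and y is nonempty.
Since the first p symbols of w are all 0's and |xy| ≤ p, y lies entirely in the leading 0-block: y = 0^k for some k with 1 ≤ k ≤ p.
Pump with i = 2: xy^2z = 0^{p+k} 1 0^p. Its reverse is 0^p 1 0^{p+k}, which differs from xy^2z since k ≥ 1. So xy^2z is not a palindrome and xy^2z ∉ L.
This contradicts the pumping lemma, so L is not regular.

0^{p+k} 1 0^p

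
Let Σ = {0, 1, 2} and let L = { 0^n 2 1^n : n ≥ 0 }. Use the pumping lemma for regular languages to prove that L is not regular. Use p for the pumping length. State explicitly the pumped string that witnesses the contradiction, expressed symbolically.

0^{p+k} 2 1^p

Toward a contradiction, assume L is regular with pumping length p.
Take w = 0^p 2 1^p ∈ L with |w| = 2p+1 ≥ p.
The pumping lemma gives a decomposition w = xyz where |xy| ≤ p and |y| > 0.
The first p characters of w are 0's, so xy (and hence y) consists only of 0's. Write y = 0^k, 1 ≤ k ≤ p.
Pump with i = 2: xy^2z = 0^{p+k} 2 1^p, which would require p+k = p. But k ≥ 1, so xy^2z ∉ L.
This contradicts the pumping lemma, so L is not regular.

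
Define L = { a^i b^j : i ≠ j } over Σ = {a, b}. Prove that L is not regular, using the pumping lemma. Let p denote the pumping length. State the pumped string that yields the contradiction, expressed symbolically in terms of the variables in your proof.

a^{p+p!} b^{p+p!}

Toward a contradiction, assume L is regular with pumping length p.
Choose w = a^p b^{p+p!}. Since p ≠ p+p!, w ∈ L; and |w| ≥ p.
By the pumping lemma, w = xyz with |xy| ≤ p and y is nonempty.
Since the first p symbols of w are all a's and |xy| ≤ p, y lies entirely in the leading a-block: y = a^k for some k with 1 ≤ k ≤ p.
Since 1 ≤ k ≤ p, k divides p!; set t = 1 + p!/k. Then xy^t z has p + (p!/k)·k = p + p! copies of a. Now the a-count equals the b-count, so i ≠ j fails. So xy^t z = a^{p+p!} b^{p+p!} ∉ L.
Contradiction. Therefore L is not regular.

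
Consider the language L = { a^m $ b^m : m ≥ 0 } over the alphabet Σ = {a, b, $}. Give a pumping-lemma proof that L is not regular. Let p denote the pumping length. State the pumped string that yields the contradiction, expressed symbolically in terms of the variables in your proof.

a^{p+k} $ b^p

Suppose for contradiction that L is regular, and let p be the pumping length.
Take w = a^p $ b^p ∈ L with |w| = 2p+1 ≥ p.
By the pumping lemma, w = xyz with |xy| ≤ p and |y| > 0.
Since the first p symbols of w are all a's and |xy| ≤ p, y lies entirely in the leading a-block: y = a^k for some k with 1 ≤ k ≤ p.
Pump with i = 2: xy^2z = a^{p+k} $ b^p, which would require p+k = p. But k ≥ 1, so xy^2z ∉ L.
This is a contradiction; hence L is not regular.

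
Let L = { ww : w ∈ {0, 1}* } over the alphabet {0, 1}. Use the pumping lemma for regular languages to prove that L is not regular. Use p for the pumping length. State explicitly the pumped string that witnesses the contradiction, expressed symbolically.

Assume L is regular. Let p be the pumping length given by the pumping lemma.
Take w = 0^p 1^p 0^p 1^p = uu where u = 0^p1^p; then w ∈ L and |w| = 4p ≥ p.
By the pumping lemma, w = xyz with |xy| ≤ p and |y| ≥ 1.
Because |xy| ≤ p and w begins with p copies of 0, we have y = 0^k with 1 ≤ k ≤ p.
Pump with i = 2: xy^2z = 0^{p+k} 1^p 0^p 1^p, of length 4p+k. Suppose this equals vv. The string starts with 0 and ends with 1, so v does too; thus the boundary between the two copies of v is a 1→0 transition. There is exactly one such transition, at position 2p+k, so |v| = 2p+k and |vv| = 4p+2k ≠ 4p+k since k ≥ 1. So xy^2z ∉ L.
This contradicts the pumping lemma, so L is not regular.

0^{p+k} 1^p 0^p 1^p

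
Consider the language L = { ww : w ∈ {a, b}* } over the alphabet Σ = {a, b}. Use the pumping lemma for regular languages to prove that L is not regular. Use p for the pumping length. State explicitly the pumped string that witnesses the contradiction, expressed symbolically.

a^{p+k} b^p a^p b^p

Toward a contradiction, assume L is regular with pumping length p.
Take w = a^p b^p a^p b^p = uu where u = a^pb^p; then w ∈ L and |w| = 4p ≥ p.
Write w = xyz as guaranteed by the lemma, with |xy| ≤ p and |y| ≥ 1.
The first p characters of w are a's, so xy (and hence y) consists only of a's. Write y = a^k, 1 ≤ k ≤ p.
Pump with i = 2: xy^2z = a^{p+k} b^p a^p b^p, of length 4p+k. Suppose this equals vv. The string starts with a and ends with b, so v does too; thus the boundary between the two copies of v is a b→a transition. There is exactly one such transition, at position 2p+k, so |v| = 2p+k and |vv| = 4p+2k ≠ 4p+k since k ≥ 1. So xy^2z ∉ L.
This is a contradiction; hence L is not regular.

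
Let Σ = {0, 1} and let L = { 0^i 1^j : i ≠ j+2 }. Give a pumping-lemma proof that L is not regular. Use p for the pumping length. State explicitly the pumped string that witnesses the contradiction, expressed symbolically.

0^{p+p!} 1^{p+p!-2}

Assume L is regular. Let p be the pumping length given by the pumping lemma.
Choose w = 0^p 1^{p+p!-2}. Since p ≠ (p+p!-2)+2 = p+p!, w ∈ L; and |w| ≥ p.
Write w = xyz as guaranteed by the lemma, with |xy| ≤ p and |y| > 0.
Because |xy| ≤ p and w begins with p copies of 0, we have y = 0^k with 1 ≤ k ≤ p.
Since 1 ≤ k ≤ p, k divides p!; set t = 1 + p!/k. Then xy^t z has p + (p!/k)·k = p + p! copies of 0. Now the 0-count is p+p! and (1-count)+2 = (p+p!-2)+2 = p+p!, so i ≠ j+2 fails. So xy^t z = 0^{p+p!} 1^{p+p!-2} ∉ L.
This contradicts the pumping lemma, so L is not regular.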